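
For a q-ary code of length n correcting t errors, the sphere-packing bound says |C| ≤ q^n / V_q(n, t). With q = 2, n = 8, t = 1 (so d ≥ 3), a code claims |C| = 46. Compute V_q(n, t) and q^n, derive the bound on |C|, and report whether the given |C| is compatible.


V_q(n, t) = 9, q^n = 256, Hamming bound = 28, |C| = 46 > bound (violated).

Step 1: Compute V_q(n, t) = Σ_{j=0}^1 C(n, j) (q−1)^j.
  j = 0: C(8,0)·(1)^0 = 1·1 = 1.
  j = 1: C(8,1)·(1)^1 = 8·1 = 8.
  V_q(n, t) = 1 + 8 = 9.
Step 2: q^n = 2^8 = 256.
Step 3: Hamming bound ⌊q^n / V_q(n,t)⌋ = ⌊256/9⌋ = 28.
Step 4: Compare |C| = 46 to 28: violated.
The claimed |C| lies above the Hamming bound, so no 2-ary code of length 8 with d ≥ 3 can have 46 codewords.


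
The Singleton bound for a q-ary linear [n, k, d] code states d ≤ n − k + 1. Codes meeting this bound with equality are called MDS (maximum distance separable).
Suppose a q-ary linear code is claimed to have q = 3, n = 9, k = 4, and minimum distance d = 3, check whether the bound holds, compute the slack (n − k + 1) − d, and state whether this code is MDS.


Singleton RHS = n − k + 1 = 6, slack = 3, bound satisfied, not MDS.

Singleton bound: d ≤ n − k + 1.
Here n = 9, k = 4, so n − k + 1 = 6.
Given d = 3, check d ≤ 6: YES.
Slack = (n − k + 1) − d = 3.
The code is NOT MDS (slack = 3 > 0).
Description: the claimed parameters are [9, 4, 3]_3; such a code would be non-MDS.


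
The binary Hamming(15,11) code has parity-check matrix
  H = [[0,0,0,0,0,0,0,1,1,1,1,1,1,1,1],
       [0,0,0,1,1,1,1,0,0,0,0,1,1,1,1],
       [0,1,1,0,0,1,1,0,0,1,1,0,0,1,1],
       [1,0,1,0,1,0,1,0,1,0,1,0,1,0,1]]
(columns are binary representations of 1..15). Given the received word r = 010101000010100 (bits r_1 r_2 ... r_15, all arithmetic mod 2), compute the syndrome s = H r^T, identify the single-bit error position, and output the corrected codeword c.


s = (0, 1, 1, 0)^T, error position = 6, corrected codeword c = 010100000010100

Compute s = H r^T mod 2 one row at a time:
  s_1 = 0 + 0 + 0 + 1 + 0 + 1 + 0 + 0 = 2 ≡ 0 (mod 2).
  s_2 = 1 + 0 + 1 + 0 + 0 + 1 + 0 + 0 = 3 ≡ 1 (mod 2).
  s_3 = 1 + 0 + 1 + 0 + 0 + 1 + 0 + 0 = 3 ≡ 1 (mod 2).
  s_4 = 0 + 0 + 0 + 0 + 0 + 1 + 1 + 0 = 2 ≡ 0 (mod 2).
s = (0, 1, 1, 0)^T — this equals column 6 of H (binary 0110), so error is at position 6.
Correct: flip bit 6 of r = 010101000010100 to get c = 010100000010100.


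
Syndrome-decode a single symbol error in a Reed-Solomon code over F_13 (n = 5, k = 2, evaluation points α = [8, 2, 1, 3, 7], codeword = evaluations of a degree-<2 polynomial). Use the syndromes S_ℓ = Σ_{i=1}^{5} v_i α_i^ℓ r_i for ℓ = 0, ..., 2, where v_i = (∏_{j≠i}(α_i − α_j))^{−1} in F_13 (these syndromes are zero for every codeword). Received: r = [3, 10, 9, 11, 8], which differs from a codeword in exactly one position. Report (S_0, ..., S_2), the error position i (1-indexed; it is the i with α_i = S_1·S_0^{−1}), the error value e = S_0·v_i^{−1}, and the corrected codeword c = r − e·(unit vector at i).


S = (11, 12, 6), error at position 5, error magnitude e = 6, c = [3, 10, 9, 11, 2].

Step 1: column multipliers v_i = (∏_{j≠i}(α_i − α_j))^{−1} mod 13.
  i = 1 (α = 8): (8−2)(8−1)(8−3)(8−7) = 6·7·5·1 = 210 ≡ 2, so v_1 = 2^{−1} = 7 (mod 13).
  i = 2 (α = 2): (2−8)(2−1)(2−3)(2−7) = (−6)·1·(−1)·(−5) = −30 ≡ 9, so v_2 = 9^{−1} = 3 (mod 13).
  i = 3 (α = 1): (1−8)(1−2)(1−3)(1−7) = (−7)·(−1)·(−2)·(−6) = 84 ≡ 6, so v_3 = 6^{−1} = 11 (mod 13).
  i = 4 (α = 3): (3−8)(3−2)(3−1)(3−7) = (−5)·1·2·(−4) = 40 ≡ 1, so v_4 = 1^{−1} = 1 (mod 13).
  i = 5 (α = 7): (7−8)(7−2)(7−1)(7−3) = (−1)·5·6·4 = −120 ≡ 10, so v_5 = 10^{−1} = 4 (mod 13).
  v = [7, 3, 11, 1, 4].
Step 2: syndromes of r = [3, 10, 9, 11, 8] (all sums mod 13).
  S_0 = Σ v_i r_i = 7·3 + 3·10 + 11·9 + 1·11 + 4·8 = 193 ≡ 11.
  S_1 = Σ v_i α_i r_i = 7·8·3 + 3·2·10 + 11·1·9 + 1·3·11 + 4·7·8 = 584 ≡ 12.
  α_i^2 mod 13 = [12, 4, 1, 9, 10].
  S_2 = Σ v_i α_i^2 r_i = 7·12·3 + 3·4·10 + 11·1·9 + 1·9·11 + 4·10·8 = 890 ≡ 6.
  S = (11, 12, 6) ≠ 0, so r is not a codeword (an error is present).
Step 3: locate the error. For a single error e at position i, S_ℓ = v_i·e·α_i^ℓ, so α_err = S_1/S_0.
  S_0^{−1} = 11^{−1} = 6 (mod 13), so α_err = 12·6 = 72 ≡ 7 = α_5. Error position i = 5.
  Consistency check: S_2/S_1 = 6·12 = 72 ≡ 7 = α_err ✓ (single-error assumption holds).
Step 4: error magnitude e = S_0/v_5 = S_0·∏_{j≠5}(α_5 − α_j) = 11·10 = 110 ≡ 6 (mod 13).
Step 5: correct position 5: c_5 = r_5 − e = 8 − 6 ≡ 2 (mod 13). Hence c = [3, 10, 9, 11, 2].
  Check: interpolating c through the α_i gives m(x) = 8 + 1·x (degree < 2) with m(α_i) = c_i for every i, so c is indeed a codeword.


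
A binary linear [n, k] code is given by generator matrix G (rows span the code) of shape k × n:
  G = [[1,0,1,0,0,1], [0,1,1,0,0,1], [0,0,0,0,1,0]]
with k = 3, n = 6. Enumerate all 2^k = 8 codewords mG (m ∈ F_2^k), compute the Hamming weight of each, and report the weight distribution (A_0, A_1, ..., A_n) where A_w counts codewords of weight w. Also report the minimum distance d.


Weight distribution: A_0 = 1, A_1 = 1, A_2 = 1, A_3 = 3, A_4 = 2. Minimum distance d = 1.

Enumerate all 2^3 = 8 messages m ∈ F_2^3.
For each, compute codeword c = mG in F_2^6, then tally its weight.
  m = 000 → c = 000000, weight = 0.
  m = 100 → c = 101001, weight = 3.
  m = 010 → c = 011001, weight = 3.
  m = 110 → c = 110000, weight = 2.
  m = 001 → c = 000010, weight = 1.
  m = 101 → c = 101011, weight = 4.
  m = 011 → c = 011011, weight = 4.
  m = 111 → c = 110010, weight = 3.
Tally weights:
  weight 0: 1 codewords.
  weight 1: 1 codewords.
  weight 2: 1 codewords.
  weight 3: 3 codewords.
  weight 4: 2 codewords.
Minimum distance d = smallest w > 0 with A_w > 0 = 1.
Sanity: Σ A_w = 8 = 2^3 = 8 ✓.


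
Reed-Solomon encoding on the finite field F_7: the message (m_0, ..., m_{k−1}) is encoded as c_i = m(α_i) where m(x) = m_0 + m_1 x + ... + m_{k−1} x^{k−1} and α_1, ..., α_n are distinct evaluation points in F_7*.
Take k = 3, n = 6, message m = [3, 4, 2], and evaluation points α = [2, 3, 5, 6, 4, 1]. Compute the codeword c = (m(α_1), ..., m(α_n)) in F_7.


c = [5, 5, 3, 1, 2, 2]

Message polynomial: m(x) = 3 + 4·x + 2·x^2 (mod 7).
For each evaluation point α_i, compute m(α_i) mod 7:
  α_1 = 2: Horner steps 2 → 1 → 5, so m(2) = 5.
  α_2 = 3: Horner steps 2 → 3 → 5, so m(3) = 5.
  α_3 = 5: Horner steps 2 → 0 → 3, so m(5) = 3.
  α_4 = 6: Horner steps 2 → 2 → 1, so m(6) = 1.
  α_5 = 4: Horner steps 2 → 5 → 2, so m(4) = 2.
  α_6 = 1: Horner steps 2 → 6 → 2, so m(1) = 2.
Codeword c = [5, 5, 3, 1, 2, 2] ∈ F_7^6.


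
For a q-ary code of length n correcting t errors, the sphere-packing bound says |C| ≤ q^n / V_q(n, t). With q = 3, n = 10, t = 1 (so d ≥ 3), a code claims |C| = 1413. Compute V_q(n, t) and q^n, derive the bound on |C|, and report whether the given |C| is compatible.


V_q(n, t) = 21, q^n = 59049, Hamming bound = 2811, |C| = 1413 ≤ bound (satisfied).

Step 1: Compute V_q(n, t) = Σ_{j=0}^1 C(n, j) (q−1)^j.
  j = 0: C(10,0)·(2)^0 = 1·1 = 1.
  j = 1: C(10,1)·(2)^1 = 10·2 = 20.
  V_q(n, t) = 1 + 20 = 21.
Step 2: q^n = 3^10 = 59049.
Step 3: Hamming bound ⌊q^n / V_q(n,t)⌋ = ⌊59049/21⌋ = 2811.
Step 4: Compare |C| = 1413 to 2811: satisfied.
The claimed |C| lies below the Hamming bound.


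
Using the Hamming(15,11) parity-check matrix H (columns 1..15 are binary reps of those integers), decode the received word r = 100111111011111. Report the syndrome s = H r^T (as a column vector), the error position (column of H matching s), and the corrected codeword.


s = (1, 0, 1, 1)^T, error position = 11, corrected codeword c = 100111111001111

Compute s = H r^T mod 2 one row at a time:
  s_1 = 1 + 1 + 0 + 1 + 1 + 1 + 1 + 1 = 7 ≡ 1 (mod 2).
  s_2 = 1 + 1 + 1 + 1 + 1 + 1 + 1 + 1 = 8 ≡ 0 (mod 2).
  s_3 = 0 + 0 + 1 + 1 + 0 + 1 + 1 + 1 = 5 ≡ 1 (mod 2).
  s_4 = 1 + 0 + 1 + 1 + 1 + 1 + 1 + 1 = 7 ≡ 1 (mod 2).
s = (1, 0, 1, 1)^T — this equals column 11 of H (binary 1011), so error is at position 11.
Correct: flip bit 11 of r = 100111111011111 to get c = 100111111001111.


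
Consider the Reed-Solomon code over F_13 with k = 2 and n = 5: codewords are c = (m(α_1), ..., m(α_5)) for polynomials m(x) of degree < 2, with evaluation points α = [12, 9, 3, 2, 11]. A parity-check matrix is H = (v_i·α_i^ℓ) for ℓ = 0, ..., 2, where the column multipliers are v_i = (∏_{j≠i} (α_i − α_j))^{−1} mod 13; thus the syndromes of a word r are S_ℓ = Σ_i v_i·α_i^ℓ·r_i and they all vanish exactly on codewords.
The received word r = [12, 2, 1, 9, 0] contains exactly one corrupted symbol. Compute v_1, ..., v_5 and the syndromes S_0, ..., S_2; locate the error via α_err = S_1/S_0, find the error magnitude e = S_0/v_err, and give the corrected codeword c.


S = (11, 7, 8), error at position 3, error magnitude e = 6, c = [12, 2, 8, 9, 0].

Step 1: column multipliers v_i = (∏_{j≠i}(α_i − α_j))^{−1} mod 13.
  i = 1 (α = 12): (12−9)(12−3)(12−2)(12−11) = 3·9·10·1 = 270 ≡ 10, so v_1 = 10^{−1} = 4 (mod 13).
  i = 2 (α = 9): (9−12)(9−3)(9−2)(9−11) = (−3)·6·7·(−2) = 252 ≡ 5, so v_2 = 5^{−1} = 8 (mod 13).
  i = 3 (α = 3): (3−12)(3−9)(3−2)(3−11) = (−9)·(−6)·1·(−8) = −432 ≡ 10, so v_3 = 10^{−1} = 4 (mod 13).
  i = 4 (α = 2): (2−12)(2−9)(2−3)(2−11) = (−10)·(−7)·(−1)·(−9) = 630 ≡ 6, so v_4 = 6^{−1} = 11 (mod 13).
  i = 5 (α = 11): (11−12)(11−9)(11−3)(11−2) = (−1)·2·8·9 = −144 ≡ 12, so v_5 = 12^{−1} = 12 (mod 13).
  v = [4, 8, 4, 11, 12].
Step 2: syndromes of r = [12, 2, 1, 9, 0] (all sums mod 13).
  S_0 = Σ v_i r_i = 4·12 + 8·2 + 4·1 + 11·9 + 12·0 = 167 ≡ 11.
  S_1 = Σ v_i α_i r_i = 4·12·12 + 8·9·2 + 4·3·1 + 11·2·9 + 12·11·0 = 930 ≡ 7.
  α_i^2 mod 13 = [1, 3, 9, 4, 4].
  S_2 = Σ v_i α_i^2 r_i = 4·1·12 + 8·3·2 + 4·9·1 + 11·4·9 + 12·4·0 = 528 ≡ 8.
  S = (11, 7, 8) ≠ 0, so r is not a codeword (an error is present).
Step 3: locate the error. For a single error e at position i, S_ℓ = v_i·e·α_i^ℓ, so α_err = S_1/S_0.
  S_0^{−1} = 11^{−1} = 6 (mod 13), so α_err = 7·6 = 42 ≡ 3 = α_3. Error position i = 3.
  Consistency check: S_2/S_1 = 8·2 = 16 ≡ 3 = α_err ✓ (single-error assumption holds).
Step 4: error magnitude e = S_0/v_3 = S_0·∏_{j≠3}(α_3 − α_j) = 11·10 = 110 ≡ 6 (mod 13).
Step 5: correct position 3: c_3 = r_3 − e = 1 − 6 ≡ 8 (mod 13). Hence c = [12, 2, 8, 9, 0].
  Check: interpolating c through the α_i gives m(x) = 11 + 12·x (degree < 2) with m(α_i) = c_i for every i, so c is indeed a codeword.


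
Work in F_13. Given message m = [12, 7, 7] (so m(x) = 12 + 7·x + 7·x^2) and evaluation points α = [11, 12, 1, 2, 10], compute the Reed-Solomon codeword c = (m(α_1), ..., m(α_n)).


c = [0, 12, 0, 2, 2]

Message polynomial: m(x) = 12 + 7·x + 7·x^2 (mod 13).
For each evaluation point α_i, compute m(α_i) mod 13:
  α_1 = 11: Horner steps 7 → 6 → 0, so m(11) = 0.
  α_2 = 12: Horner steps 7 → 0 → 12, so m(12) = 12.
  α_3 = 1: Horner steps 7 → 1 → 0, so m(1) = 0.
  α_4 = 2: Horner steps 7 → 8 → 2, so m(2) = 2.
  α_5 = 10: Horner steps 7 → 12 → 2, so m(10) = 2.
Codeword c = [0, 12, 0, 2, 2] ∈ F_13^5.


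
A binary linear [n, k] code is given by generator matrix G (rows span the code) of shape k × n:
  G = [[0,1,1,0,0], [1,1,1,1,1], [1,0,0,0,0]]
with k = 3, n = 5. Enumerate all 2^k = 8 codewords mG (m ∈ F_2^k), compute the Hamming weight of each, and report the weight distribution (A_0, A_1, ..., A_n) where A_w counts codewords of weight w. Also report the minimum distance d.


Weight distribution: A_0 = 1, A_1 = 1, A_2 = 2, A_3 = 2, A_4 = 1, A_5 = 1. Minimum distance d = 1.

Enumerate all 2^3 = 8 messages m ∈ F_2^3.
For each, compute codeword c = mG in F_2^5, then tally its weight.
  m = 000 → c = 00000, weight = 0.
  m = 100 → c = 01100, weight = 2.
  m = 010 → c = 11111, weight = 5.
  m = 110 → c = 10011, weight = 3.
  m = 001 → c = 10000, weight = 1.
  m = 101 → c = 11100, weight = 3.
  m = 011 → c = 01111, weight = 4.
  m = 111 → c = 00011, weight = 2.
Tally weights:
  weight 0: 1 codewords.
  weight 1: 1 codewords.
  weight 2: 2 codewords.
  weight 3: 2 codewords.
  weight 4: 1 codewords.
  weight 5: 1 codewords.
Minimum distance d = smallest w > 0 with A_w > 0 = 1.
Sanity: Σ A_w = 8 = 2^3 = 8 ✓.


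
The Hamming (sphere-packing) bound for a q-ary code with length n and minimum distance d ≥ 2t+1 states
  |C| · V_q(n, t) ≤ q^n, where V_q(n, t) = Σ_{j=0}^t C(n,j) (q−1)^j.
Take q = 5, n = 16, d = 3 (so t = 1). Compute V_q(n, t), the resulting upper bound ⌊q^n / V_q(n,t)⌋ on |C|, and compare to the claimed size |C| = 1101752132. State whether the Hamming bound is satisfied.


V_q(n, t) = 65, q^n = 152587890625, Hamming bound = 2347506009, |C| = 1101752132 ≤ bound (satisfied).

Step 1: Compute V_q(n, t) = Σ_{j=0}^1 C(n, j) (q−1)^j.
  j = 0: C(16,0)·(4)^0 = 1·1 = 1.
  j = 1: C(16,1)·(4)^1 = 16·4 = 64.
  V_q(n, t) = 1 + 64 = 65.
Step 2: q^n = 5^16 = 152587890625.
Step 3: Hamming bound ⌊q^n / V_q(n,t)⌋ = ⌊152587890625/65⌋ = 2347506009.
Step 4: Compare |C| = 1101752132 to 2347506009: satisfied.
The claimed |C| lies below the Hamming bound.


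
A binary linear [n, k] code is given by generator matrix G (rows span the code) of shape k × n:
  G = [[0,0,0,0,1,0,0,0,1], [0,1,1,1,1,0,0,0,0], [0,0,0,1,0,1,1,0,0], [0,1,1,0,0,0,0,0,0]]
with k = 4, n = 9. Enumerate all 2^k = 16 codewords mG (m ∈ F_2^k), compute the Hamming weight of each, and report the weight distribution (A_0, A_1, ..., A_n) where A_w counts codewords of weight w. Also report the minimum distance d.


Weight distribution: A_0 = 1, A_2 = 4, A_3 = 3, A_4 = 3, A_5 = 4, A_7 = 1. Minimum distance d = 2.

Enumerate all 2^4 = 16 messages m ∈ F_2^4.
For each, compute codeword c = mG in F_2^9, then tally its weight.
  m = 0000 → c = 000000000, weight = 0.
  m = 1000 → c = 000010001, weight = 2.
  m = 0100 → c = 011110000, weight = 4.
  m = 1100 → c = 011100001, weight = 4.
  m = 0010 → c = 000101100, weight = 3.
  m = 1010 → c = 000111101, weight = 5.
  m = 0110 → c = 011011100, weight = 5.
  m = 1110 → c = 011001101, weight = 5.
  m = 0001 → c = 011000000, weight = 2.
  m = 1001 → c = 011010001, weight = 4.
  m = 0101 → c = 000110000, weight = 2.
  m = 1101 → c = 000100001, weight = 2.
  m = 0011 → c = 011101100, weight = 5.
  m = 1011 → c = 011111101, weight = 7.
  m = 0111 → c = 000011100, weight = 3.
  m = 1111 → c = 000001101, weight = 3.
Tally weights:
  weight 0: 1 codewords.
  weight 2: 4 codewords.
  weight 3: 3 codewords.
  weight 4: 3 codewords.
  weight 5: 4 codewords.
  weight 7: 1 codewords.
Minimum distance d = smallest w > 0 with A_w > 0 = 2.
Sanity: Σ A_w = 16 = 2^4 = 16 ✓.


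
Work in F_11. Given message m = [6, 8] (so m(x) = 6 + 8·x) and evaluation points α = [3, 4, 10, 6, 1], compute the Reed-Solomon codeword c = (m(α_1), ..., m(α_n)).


c = [8, 5, 9, 10, 3]

Message polynomial: m(x) = 6 + 8·x (mod 11).
For each evaluation point α_i, compute m(α_i) mod 11:
  α_1 = 3: Horner steps 8 → 8, so m(3) = 8.
  α_2 = 4: Horner steps 8 → 5, so m(4) = 5.
  α_3 = 10: Horner steps 8 → 9, so m(10) = 9.
  α_4 = 6: Horner steps 8 → 10, so m(6) = 10.
  α_5 = 1: Horner steps 8 → 3, so m(1) = 3.
Codeword c = [8, 5, 9, 10, 3] ∈ F_11^5.


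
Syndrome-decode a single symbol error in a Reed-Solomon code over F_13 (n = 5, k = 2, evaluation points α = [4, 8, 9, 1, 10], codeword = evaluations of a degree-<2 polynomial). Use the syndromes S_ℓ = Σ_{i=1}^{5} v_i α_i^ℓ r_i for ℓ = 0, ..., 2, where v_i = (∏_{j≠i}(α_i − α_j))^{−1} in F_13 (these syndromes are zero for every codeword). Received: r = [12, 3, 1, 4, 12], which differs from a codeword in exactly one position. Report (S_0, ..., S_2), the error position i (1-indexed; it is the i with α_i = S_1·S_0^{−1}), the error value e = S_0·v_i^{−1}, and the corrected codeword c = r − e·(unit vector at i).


S = (10, 1, 4), error at position 1, error magnitude e = 1, c = [11, 3, 1, 4, 12].

Step 1: column multipliers v_i = (∏_{j≠i}(α_i − α_j))^{−1} mod 13.
  i = 1 (α = 4): (4−8)(4−9)(4−1)(4−10) = (−4)·(−5)·3·(−6) = −360 ≡ 4, so v_1 = 4^{−1} = 10 (mod 13).
  i = 2 (α = 8): (8−4)(8−9)(8−1)(8−10) = 4·(−1)·7·(−2) = 56 ≡ 4, so v_2 = 4^{−1} = 10 (mod 13).
  i = 3 (α = 9): (9−4)(9−8)(9−1)(9−10) = 5·1·8·(−1) = −40 ≡ 12, so v_3 = 12^{−1} = 12 (mod 13).
  i = 4 (α = 1): (1−4)(1−8)(1−9)(1−10) = (−3)·(−7)·(−8)·(−9) = 1512 ≡ 4, so v_4 = 4^{−1} = 10 (mod 13).
  i = 5 (α = 10): (10−4)(10−8)(10−9)(10−1) = 6·2·1·9 = 108 ≡ 4, so v_5 = 4^{−1} = 10 (mod 13).
  v = [10, 10, 12, 10, 10].
Step 2: syndromes of r = [12, 3, 1, 4, 12] (all sums mod 13).
  S_0 = Σ v_i r_i = 10·12 + 10·3 + 12·1 + 10·4 + 10·12 = 322 ≡ 10.
  S_1 = Σ v_i α_i r_i = 10·4·12 + 10·8·3 + 12·9·1 + 10·1·4 + 10·10·12 = 2068 ≡ 1.
  α_i^2 mod 13 = [3, 12, 3, 1, 9].
  S_2 = Σ v_i α_i^2 r_i = 10·3·12 + 10·12·3 + 12·3·1 + 10·1·4 + 10·9·12 = 1876 ≡ 4.
  S = (10, 1, 4) ≠ 0, so r is not a codeword (an error is present).
Step 3: locate the error. For a single error e at position i, S_ℓ = v_i·e·α_i^ℓ, so α_err = S_1/S_0.
  S_0^{−1} = 10^{−1} = 4 (mod 13), so α_err = 1·4 = 4 ≡ 4 = α_1. Error position i = 1.
  Consistency check: S_2/S_1 = 4·1 = 4 ≡ 4 = α_err ✓ (single-error assumption holds).
Step 4: error magnitude e = S_0/v_1 = S_0·∏_{j≠1}(α_1 − α_j) = 10·4 = 40 ≡ 1 (mod 13).
Step 5: correct position 1: c_1 = r_1 − e = 12 − 1 ≡ 11 (mod 13). Hence c = [11, 3, 1, 4, 12].
  Check: interpolating c through the α_i gives m(x) = 6 + 11·x (degree < 2) with m(α_i) = c_i for every i, so c is indeed a codeword.


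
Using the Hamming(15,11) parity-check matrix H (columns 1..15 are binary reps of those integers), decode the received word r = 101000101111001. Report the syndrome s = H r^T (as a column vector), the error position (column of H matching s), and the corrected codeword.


s = (1, 1, 1, 0)^T, error position = 14, corrected codeword c = 101000101111011

Compute s = H r^T mod 2 one row at a time:
  s_1 = 0 + 1 + 1 + 1 + 1 + 0 + 0 + 1 = 5 ≡ 1 (mod 2).
  s_2 = 0 + 0 + 0 + 1 + 1 + 0 + 0 + 1 = 3 ≡ 1 (mod 2).
  s_3 = 0 + 1 + 0 + 1 + 1 + 1 + 0 + 1 = 5 ≡ 1 (mod 2).
  s_4 = 1 + 1 + 0 + 1 + 1 + 1 + 0 + 1 = 6 ≡ 0 (mod 2).
s = (1, 1, 1, 0)^T — this equals column 14 of H (binary 1110), so error is at position 14.
Correct: flip bit 14 of r = 101000101111001 to get c = 101000101111011.


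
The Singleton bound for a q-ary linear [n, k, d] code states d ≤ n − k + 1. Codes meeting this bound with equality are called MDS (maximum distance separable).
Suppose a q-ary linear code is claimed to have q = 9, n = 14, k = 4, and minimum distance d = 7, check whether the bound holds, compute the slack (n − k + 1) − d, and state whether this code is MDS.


Singleton RHS = n − k + 1 = 11, slack = 4, bound satisfied, not MDS.

Singleton bound: d ≤ n − k + 1.
Here n = 14, k = 4, so n − k + 1 = 11.
Given d = 7, check d ≤ 11: YES.
Slack = (n − k + 1) − d = 4.
The code is NOT MDS (slack = 4 > 0).
Description: the claimed parameters are [14, 4, 7]_9; such a code would be non-MDS.


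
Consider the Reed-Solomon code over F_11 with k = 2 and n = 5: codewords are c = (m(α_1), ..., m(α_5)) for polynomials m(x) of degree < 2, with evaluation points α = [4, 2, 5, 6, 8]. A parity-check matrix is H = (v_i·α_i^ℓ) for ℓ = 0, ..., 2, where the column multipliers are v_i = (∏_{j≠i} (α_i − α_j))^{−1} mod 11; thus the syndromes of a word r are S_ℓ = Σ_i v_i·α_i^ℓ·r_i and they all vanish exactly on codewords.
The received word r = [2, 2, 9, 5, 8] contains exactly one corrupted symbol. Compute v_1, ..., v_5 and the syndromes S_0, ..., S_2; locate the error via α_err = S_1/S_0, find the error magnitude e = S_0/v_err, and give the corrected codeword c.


S = (3, 6, 1), error at position 2, error magnitude e = 3, c = [2, 10, 9, 5, 8].

Step 1: column multipliers v_i = (∏_{j≠i}(α_i − α_j))^{−1} mod 11.
  i = 1 (α = 4): (4−2)(4−5)(4−6)(4−8) = 2·(−1)·(−2)·(−4) = −16 ≡ 6, so v_1 = 6^{−1} = 2 (mod 11).
  i = 2 (α = 2): (2−4)(2−5)(2−6)(2−8) = (−2)·(−3)·(−4)·(−6) = 144 ≡ 1, so v_2 = 1^{−1} = 1 (mod 11).
  i = 3 (α = 5): (5−4)(5−2)(5−6)(5−8) = 1·3·(−1)·(−3) = 9 ≡ 9, so v_3 = 9^{−1} = 5 (mod 11).
  i = 4 (α = 6): (6−4)(6−2)(6−5)(6−8) = 2·4·1·(−2) = −16 ≡ 6, so v_4 = 6^{−1} = 2 (mod 11).
  i = 5 (α = 8): (8−4)(8−2)(8−5)(8−6) = 4·6·3·2 = 144 ≡ 1, so v_5 = 1^{−1} = 1 (mod 11).
  v = [2, 1, 5, 2, 1].
Step 2: syndromes of r = [2, 2, 9, 5, 8] (all sums mod 11).
  S_0 = Σ v_i r_i = 2·2 + 1·2 + 5·9 + 2·5 + 1·8 = 69 ≡ 3.
  S_1 = Σ v_i α_i r_i = 2·4·2 + 1·2·2 + 5·5·9 + 2·6·5 + 1·8·8 = 369 ≡ 6.
  α_i^2 mod 11 = [5, 4, 3, 3, 9].
  S_2 = Σ v_i α_i^2 r_i = 2·5·2 + 1·4·2 + 5·3·9 + 2·3·5 + 1·9·8 = 265 ≡ 1.
  S = (3, 6, 1) ≠ 0, so r is not a codeword (an error is present).
Step 3: locate the error. For a single error e at position i, S_ℓ = v_i·e·α_i^ℓ, so α_err = S_1/S_0.
  S_0^{−1} = 3^{−1} = 4 (mod 11), so α_err = 6·4 = 24 ≡ 2 = α_2. Error position i = 2.
  Consistency check: S_2/S_1 = 1·2 = 2 ≡ 2 = α_err ✓ (single-error assumption holds).
Step 4: error magnitude e = S_0/v_2 = S_0·∏_{j≠2}(α_2 − α_j) = 3·1 = 3 ≡ 3 (mod 11).
Step 5: correct position 2: c_2 = r_2 − e = 2 − 3 ≡ 10 (mod 11). Hence c = [2, 10, 9, 5, 8].
  Check: interpolating c through the α_i gives m(x) = 7 + 7·x (degree < 2) with m(α_i) = c_i for every i, so c is indeed a codeword.


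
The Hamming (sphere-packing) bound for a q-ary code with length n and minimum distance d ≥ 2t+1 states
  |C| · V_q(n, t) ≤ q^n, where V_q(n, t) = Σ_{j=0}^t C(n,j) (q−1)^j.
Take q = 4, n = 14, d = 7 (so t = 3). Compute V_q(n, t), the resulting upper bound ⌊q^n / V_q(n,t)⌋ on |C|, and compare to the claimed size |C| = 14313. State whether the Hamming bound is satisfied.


V_q(n, t) = 10690, q^n = 268435456, Hamming bound = 25110, |C| = 14313 ≤ bound (satisfied).

Step 1: Compute V_q(n, t) = Σ_{j=0}^3 C(n, j) (q−1)^j.
  j = 0: C(14,0)·(3)^0 = 1·1 = 1.
  j = 1: C(14,1)·(3)^1 = 14·3 = 42.
  j = 2: C(14,2)·(3)^2 = 91·9 = 819.
  j = 3: C(14,3)·(3)^3 = 364·27 = 9828.
  V_q(n, t) = 1 + 42 + 819 + 9828 = 10690.
Step 2: q^n = 4^14 = 268435456.
Step 3: Hamming bound ⌊q^n / V_q(n,t)⌋ = ⌊268435456/10690⌋ = 25110.
Step 4: Compare |C| = 14313 to 25110: satisfied.
The claimed |C| lies below the Hamming bound.


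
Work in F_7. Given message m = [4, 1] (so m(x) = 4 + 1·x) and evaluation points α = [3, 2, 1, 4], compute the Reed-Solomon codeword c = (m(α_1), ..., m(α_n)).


c = [0, 6, 5, 1]

Message polynomial: m(x) = 4 + 1·x (mod 7).
For each evaluation point α_i, compute m(α_i) mod 7:
  α_1 = 3: Horner steps 1 → 0, so m(3) = 0.
  α_2 = 2: Horner steps 1 → 6, so m(2) = 6.
  α_3 = 1: Horner steps 1 → 5, so m(1) = 5.
  α_4 = 4: Horner steps 1 → 1, so m(4) = 1.
Codeword c = [0, 6, 5, 1] ∈ F_7^4.


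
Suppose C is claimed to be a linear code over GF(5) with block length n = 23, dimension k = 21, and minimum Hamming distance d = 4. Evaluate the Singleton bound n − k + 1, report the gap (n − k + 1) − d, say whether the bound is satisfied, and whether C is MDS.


Singleton RHS = n − k + 1 = 3, slack = -1, bound violated (no such code; not MDS).

Singleton bound: d ≤ n − k + 1.
Here n = 23, k = 21, so n − k + 1 = 3.
Given d = 4, check d ≤ 3: NO.
Slack = (n − k + 1) − d = -1.
The slack is negative: d = 4 exceeds n − k + 1 = 3 by 1, so the Singleton bound is violated and no linear [23, 21, 4]_5 code can exist. In particular it is not MDS (MDS requires d = n − k + 1 exactly).
Description: the claimed parameters are [23, 21, 4]_5; such a code would be impossible (violates the Singleton bound).


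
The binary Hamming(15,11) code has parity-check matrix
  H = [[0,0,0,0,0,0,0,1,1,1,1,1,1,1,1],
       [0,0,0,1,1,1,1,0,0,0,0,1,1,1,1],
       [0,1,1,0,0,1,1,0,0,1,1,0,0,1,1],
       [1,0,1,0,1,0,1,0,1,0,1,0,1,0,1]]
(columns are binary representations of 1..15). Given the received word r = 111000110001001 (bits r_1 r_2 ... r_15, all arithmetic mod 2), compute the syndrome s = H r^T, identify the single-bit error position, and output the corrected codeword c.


s = (1, 1, 0, 0)^T, error position = 12, corrected codeword c = 111000110000001

Compute s = H r^T mod 2 one row at a time:
  s_1 = 1 + 0 + 0 + 0 + 1 + 0 + 0 + 1 = 3 ≡ 1 (mod 2).
  s_2 = 0 + 0 + 0 + 1 + 1 + 0 + 0 + 1 = 3 ≡ 1 (mod 2).
  s_3 = 1 + 1 + 0 + 1 + 0 + 0 + 0 + 1 = 4 ≡ 0 (mod 2).
  s_4 = 1 + 1 + 0 + 1 + 0 + 0 + 0 + 1 = 4 ≡ 0 (mod 2).
s = (1, 1, 0, 0)^T — this equals column 12 of H (binary 1100), so error is at position 12.
Correct: flip bit 12 of r = 111000110001001 to get c = 111000110000001.


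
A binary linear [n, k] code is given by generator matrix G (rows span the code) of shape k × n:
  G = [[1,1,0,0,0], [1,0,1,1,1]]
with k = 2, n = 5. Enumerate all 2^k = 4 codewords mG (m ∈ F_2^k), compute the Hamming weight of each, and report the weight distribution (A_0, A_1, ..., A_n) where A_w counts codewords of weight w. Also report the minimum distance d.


Weight distribution: A_0 = 1, A_2 = 1, A_4 = 2. Minimum distance d = 2.

Enumerate all 2^2 = 4 messages m ∈ F_2^2.
For each, compute codeword c = mG in F_2^5, then tally its weight.
  m = 00 → c = 00000, weight = 0.
  m = 10 → c = 11000, weight = 2.
  m = 01 → c = 10111, weight = 4.
  m = 11 → c = 01111, weight = 4.
Tally weights:
  weight 0: 1 codewords.
  weight 2: 1 codewords.
  weight 4: 2 codewords.
Minimum distance d = smallest w > 0 with A_w > 0 = 2.
Sanity: Σ A_w = 4 = 2^2 = 4 ✓.


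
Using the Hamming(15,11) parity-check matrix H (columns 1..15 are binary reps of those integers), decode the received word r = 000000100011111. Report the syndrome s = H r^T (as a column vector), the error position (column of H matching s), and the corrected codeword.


s = (1, 1, 0, 0)^T, error position = 12, corrected codeword c = 000000100010111

Compute s = H r^T mod 2 one row at a time:
  s_1 = 0 + 0 + 0 + 1 + 1 + 1 + 1 + 1 = 5 ≡ 1 (mod 2).
  s_2 = 0 + 0 + 0 + 1 + 1 + 1 + 1 + 1 = 5 ≡ 1 (mod 2).
  s_3 = 0 + 0 + 0 + 1 + 0 + 1 + 1 + 1 = 4 ≡ 0 (mod 2).
  s_4 = 0 + 0 + 0 + 1 + 0 + 1 + 1 + 1 = 4 ≡ 0 (mod 2).
s = (1, 1, 0, 0)^T — this equals column 12 of H (binary 1100), so error is at position 12.
Correct: flip bit 12 of r = 000000100011111 to get c = 000000100010111.


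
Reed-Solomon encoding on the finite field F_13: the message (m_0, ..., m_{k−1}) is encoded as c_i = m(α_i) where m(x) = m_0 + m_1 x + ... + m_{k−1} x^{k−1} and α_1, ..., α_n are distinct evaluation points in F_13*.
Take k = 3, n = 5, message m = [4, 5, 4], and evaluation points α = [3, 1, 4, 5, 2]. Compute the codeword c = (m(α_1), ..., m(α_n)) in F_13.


c = [3, 0, 10, 12, 4]

Message polynomial: m(x) = 4 + 5·x + 4·x^2 (mod 13).
For each evaluation point α_i, compute m(α_i) mod 13:
  α_1 = 3: Horner steps 4 → 4 → 3, so m(3) = 3.
  α_2 = 1: Horner steps 4 → 9 → 0, so m(1) = 0.
  α_3 = 4: Horner steps 4 → 8 → 10, so m(4) = 10.
  α_4 = 5: Horner steps 4 → 12 → 12, so m(5) = 12.
  α_5 = 2: Horner steps 4 → 0 → 4, so m(2) = 4.
Codeword c = [3, 0, 10, 12, 4] ∈ F_13^5.


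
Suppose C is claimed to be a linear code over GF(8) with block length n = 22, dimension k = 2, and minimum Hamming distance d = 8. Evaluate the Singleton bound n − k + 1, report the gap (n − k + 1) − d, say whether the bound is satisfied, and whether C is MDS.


Singleton RHS = n − k + 1 = 21, slack = 13, bound satisfied, not MDS.

Singleton bound: d ≤ n − k + 1.
Here n = 22, k = 2, so n − k + 1 = 21.
Given d = 8, check d ≤ 21: YES.
Slack = (n − k + 1) − d = 13.
The code is NOT MDS (slack = 13 > 0).
Description: the claimed parameters are [22, 2, 8]_8; such a code would be non-MDS.


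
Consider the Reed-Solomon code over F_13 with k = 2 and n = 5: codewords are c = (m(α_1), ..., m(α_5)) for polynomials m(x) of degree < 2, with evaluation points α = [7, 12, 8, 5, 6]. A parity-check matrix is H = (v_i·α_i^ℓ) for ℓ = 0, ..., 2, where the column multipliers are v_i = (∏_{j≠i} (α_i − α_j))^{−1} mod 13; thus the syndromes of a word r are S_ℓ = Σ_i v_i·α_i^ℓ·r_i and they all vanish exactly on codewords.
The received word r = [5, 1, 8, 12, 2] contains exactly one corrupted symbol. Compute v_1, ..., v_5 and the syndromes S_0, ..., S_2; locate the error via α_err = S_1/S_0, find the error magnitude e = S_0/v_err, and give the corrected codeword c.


S = (9, 4, 9), error at position 2, error magnitude e = 7, c = [5, 7, 8, 12, 2].

Step 1: column multipliers v_i = (∏_{j≠i}(α_i − α_j))^{−1} mod 13.
  i = 1 (α = 7): (7−12)(7−8)(7−5)(7−6) = (−5)·(−1)·2·1 = 10 ≡ 10, so v_1 = 10^{−1} = 4 (mod 13).
  i = 2 (α = 12): (12−7)(12−8)(12−5)(12−6) = 5·4·7·6 = 840 ≡ 8, so v_2 = 8^{−1} = 5 (mod 13).
  i = 3 (α = 8): (8−7)(8−12)(8−5)(8−6) = 1·(−4)·3·2 = −24 ≡ 2, so v_3 = 2^{−1} = 7 (mod 13).
  i = 4 (α = 5): (5−7)(5−12)(5−8)(5−6) = (−2)·(−7)·(−3)·(−1) = 42 ≡ 3, so v_4 = 3^{−1} = 9 (mod 13).
  i = 5 (α = 6): (6−7)(6−12)(6−8)(6−5) = (−1)·(−6)·(−2)·1 = −12 ≡ 1, so v_5 = 1^{−1} = 1 (mod 13).
  v = [4, 5, 7, 9, 1].
Step 2: syndromes of r = [5, 1, 8, 12, 2] (all sums mod 13).
  S_0 = Σ v_i r_i = 4·5 + 5·1 + 7·8 + 9·12 + 1·2 = 191 ≡ 9.
  S_1 = Σ v_i α_i r_i = 4·7·5 + 5·12·1 + 7·8·8 + 9·5·12 + 1·6·2 = 1200 ≡ 4.
  α_i^2 mod 13 = [10, 1, 12, 12, 10].
  S_2 = Σ v_i α_i^2 r_i = 4·10·5 + 5·1·1 + 7·12·8 + 9·12·12 + 1·10·2 = 2193 ≡ 9.
  S = (9, 4, 9) ≠ 0, so r is not a codeword (an error is present).
Step 3: locate the error. For a single error e at position i, S_ℓ = v_i·e·α_i^ℓ, so α_err = S_1/S_0.
  S_0^{−1} = 9^{−1} = 3 (mod 13), so α_err = 4·3 = 12 ≡ 12 = α_2. Error position i = 2.
  Consistency check: S_2/S_1 = 9·10 = 90 ≡ 12 = α_err ✓ (single-error assumption holds).
Step 4: error magnitude e = S_0/v_2 = S_0·∏_{j≠2}(α_2 − α_j) = 9·8 = 72 ≡ 7 (mod 13).
Step 5: correct position 2: c_2 = r_2 − e = 1 − 7 ≡ 7 (mod 13). Hence c = [5, 7, 8, 12, 2].
  Check: interpolating c through the α_i gives m(x) = 10 + 3·x (degree < 2) with m(α_i) = c_i for every i, so c is indeed a codeword.


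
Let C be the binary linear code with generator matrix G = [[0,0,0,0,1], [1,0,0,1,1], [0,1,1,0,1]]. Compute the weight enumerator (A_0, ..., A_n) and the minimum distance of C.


Weight distribution: A_0 = 1, A_1 = 1, A_2 = 2, A_3 = 2, A_4 = 1, A_5 = 1. Minimum distance d = 1.

Enumerate all 2^3 = 8 messages m ∈ F_2^3.
For each, compute codeword c = mG in F_2^5, then tally its weight.
  m = 000 → c = 00000, weight = 0.
  m = 100 → c = 00001, weight = 1.
  m = 010 → c = 10011, weight = 3.
  m = 110 → c = 10010, weight = 2.
  m = 001 → c = 01101, weight = 3.
  m = 101 → c = 01100, weight = 2.
  m = 011 → c = 11110, weight = 4.
  m = 111 → c = 11111, weight = 5.
Tally weights:
  weight 0: 1 codewords.
  weight 1: 1 codewords.
  weight 2: 2 codewords.
  weight 3: 2 codewords.
  weight 4: 1 codewords.
  weight 5: 1 codewords.
Minimum distance d = smallest w > 0 with A_w > 0 = 1.
Sanity: Σ A_w = 8 = 2^3 = 8 ✓.


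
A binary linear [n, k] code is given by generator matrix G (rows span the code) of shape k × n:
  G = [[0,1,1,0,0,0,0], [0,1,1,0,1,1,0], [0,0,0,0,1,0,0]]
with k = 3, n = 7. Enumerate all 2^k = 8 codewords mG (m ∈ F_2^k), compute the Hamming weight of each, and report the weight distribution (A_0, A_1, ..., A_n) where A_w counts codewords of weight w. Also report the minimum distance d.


Weight distribution: A_0 = 1, A_1 = 2, A_2 = 2, A_3 = 2, A_4 = 1. Minimum distance d = 1.

Enumerate all 2^3 = 8 messages m ∈ F_2^3.
For each, compute codeword c = mG in F_2^7, then tally its weight.
  m = 000 → c = 0000000, weight = 0.
  m = 100 → c = 0110000, weight = 2.
  m = 010 → c = 0110110, weight = 4.
  m = 110 → c = 0000110, weight = 2.
  m = 001 → c = 0000100, weight = 1.
  m = 101 → c = 0110100, weight = 3.
  m = 011 → c = 0110010, weight = 3.
  m = 111 → c = 0000010, weight = 1.
Tally weights:
  weight 0: 1 codewords.
  weight 1: 2 codewords.
  weight 2: 2 codewords.
  weight 3: 2 codewords.
  weight 4: 1 codewords.
Minimum distance d = smallest w > 0 with A_w > 0 = 1.
Sanity: Σ A_w = 8 = 2^3 = 8 ✓.


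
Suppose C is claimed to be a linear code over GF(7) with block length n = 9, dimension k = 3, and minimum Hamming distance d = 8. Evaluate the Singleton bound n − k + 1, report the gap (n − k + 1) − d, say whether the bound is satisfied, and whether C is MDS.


Singleton RHS = n − k + 1 = 7, slack = -1, bound violated (no such code; not MDS).

Singleton bound: d ≤ n − k + 1.
Here n = 9, k = 3, so n − k + 1 = 7.
Given d = 8, check d ≤ 7: NO.
Slack = (n − k + 1) − d = -1.
The slack is negative: d = 8 exceeds n − k + 1 = 7 by 1, so the Singleton bound is violated and no linear [9, 3, 8]_7 code can exist. In particular it is not MDS (MDS requires d = n − k + 1 exactly).
Description: the claimed parameters are [9, 3, 8]_7; such a code would be impossible (violates the Singleton bound).


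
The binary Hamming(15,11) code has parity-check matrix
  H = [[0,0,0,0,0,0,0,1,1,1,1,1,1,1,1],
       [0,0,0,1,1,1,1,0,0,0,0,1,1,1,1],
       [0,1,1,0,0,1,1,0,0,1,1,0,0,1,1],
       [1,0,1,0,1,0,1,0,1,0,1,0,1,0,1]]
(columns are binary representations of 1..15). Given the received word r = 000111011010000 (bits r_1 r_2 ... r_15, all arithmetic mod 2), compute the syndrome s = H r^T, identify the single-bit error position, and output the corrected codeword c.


s = (1, 1, 0, 1)^T, error position = 13, corrected codeword c = 000111011010100

Compute s = H r^T mod 2 one row at a time:
  s_1 = 1 + 1 + 0 + 1 + 0 + 0 + 0 + 0 = 3 ≡ 1 (mod 2).
  s_2 = 1 + 1 + 1 + 0 + 0 + 0 + 0 + 0 = 3 ≡ 1 (mod 2).
  s_3 = 0 + 0 + 1 + 0 + 0 + 1 + 0 + 0 = 2 ≡ 0 (mod 2).
  s_4 = 0 + 0 + 1 + 0 + 1 + 1 + 0 + 0 = 3 ≡ 1 (mod 2).
s = (1, 1, 0, 1)^T — this equals column 13 of H (binary 1101), so error is at position 13.
Correct: flip bit 13 of r = 000111011010000 to get c = 000111011010100.


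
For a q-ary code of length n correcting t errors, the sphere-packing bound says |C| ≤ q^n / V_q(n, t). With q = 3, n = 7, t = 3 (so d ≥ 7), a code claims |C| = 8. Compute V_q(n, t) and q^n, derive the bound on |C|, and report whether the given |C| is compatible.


V_q(n, t) = 379, q^n = 2187, Hamming bound = 5, |C| = 8 > bound (violated).

Step 1: Compute V_q(n, t) = Σ_{j=0}^3 C(n, j) (q−1)^j.
  j = 0: C(7,0)·(2)^0 = 1·1 = 1.
  j = 1: C(7,1)·(2)^1 = 7·2 = 14.
  j = 2: C(7,2)·(2)^2 = 21·4 = 84.
  j = 3: C(7,3)·(2)^3 = 35·8 = 280.
  V_q(n, t) = 1 + 14 + 84 + 280 = 379.
Step 2: q^n = 3^7 = 2187.
Step 3: Hamming bound ⌊q^n / V_q(n,t)⌋ = ⌊2187/379⌋ = 5.
Step 4: Compare |C| = 8 to 5: violated.
The claimed |C| lies above the Hamming bound, so no 3-ary code of length 7 with d ≥ 7 can have 8 codewords.


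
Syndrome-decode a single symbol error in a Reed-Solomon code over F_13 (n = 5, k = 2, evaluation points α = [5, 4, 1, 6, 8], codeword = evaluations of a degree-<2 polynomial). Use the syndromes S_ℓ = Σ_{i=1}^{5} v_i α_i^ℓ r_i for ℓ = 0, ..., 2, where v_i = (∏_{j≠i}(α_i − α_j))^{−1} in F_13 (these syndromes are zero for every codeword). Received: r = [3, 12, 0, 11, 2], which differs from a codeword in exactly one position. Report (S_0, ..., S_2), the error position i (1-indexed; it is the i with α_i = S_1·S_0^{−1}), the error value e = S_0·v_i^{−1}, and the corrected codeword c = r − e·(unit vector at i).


S = (5, 4, 11), error at position 4, error magnitude e = 4, c = [3, 12, 0, 7, 2].

Step 1: column multipliers v_i = (∏_{j≠i}(α_i − α_j))^{−1} mod 13.
  i = 1 (α = 5): (5−4)(5−1)(5−6)(5−8) = 1·4·(−1)·(−3) = 12 ≡ 12, so v_1 = 12^{−1} = 12 (mod 13).
  i = 2 (α = 4): (4−5)(4−1)(4−6)(4−8) = (−1)·3·(−2)·(−4) = −24 ≡ 2, so v_2 = 2^{−1} = 7 (mod 13).
  i = 3 (α = 1): (1−5)(1−4)(1−6)(1−8) = (−4)·(−3)·(−5)·(−7) = 420 ≡ 4, so v_3 = 4^{−1} = 10 (mod 13).
  i = 4 (α = 6): (6−5)(6−4)(6−1)(6−8) = 1·2·5·(−2) = −20 ≡ 6, so v_4 = 6^{−1} = 11 (mod 13).
  i = 5 (α = 8): (8−5)(8−4)(8−1)(8−6) = 3·4·7·2 = 168 ≡ 12, so v_5 = 12^{−1} = 12 (mod 13).
  v = [12, 7, 10, 11, 12].
Step 2: syndromes of r = [3, 12, 0, 11, 2] (all sums mod 13).
  S_0 = Σ v_i r_i = 12·3 + 7·12 + 10·0 + 11·11 + 12·2 = 265 ≡ 5.
  S_1 = Σ v_i α_i r_i = 12·5·3 + 7·4·12 + 10·1·0 + 11·6·11 + 12·8·2 = 1434 ≡ 4.
  α_i^2 mod 13 = [12, 3, 1, 10, 12].
  S_2 = Σ v_i α_i^2 r_i = 12·12·3 + 7·3·12 + 10·1·0 + 11·10·11 + 12·12·2 = 2182 ≡ 11.
  S = (5, 4, 11) ≠ 0, so r is not a codeword (an error is present).
Step 3: locate the error. For a single error e at position i, S_ℓ = v_i·e·α_i^ℓ, so α_err = S_1/S_0.
  S_0^{−1} = 5^{−1} = 8 (mod 13), so α_err = 4·8 = 32 ≡ 6 = α_4. Error position i = 4.
  Consistency check: S_2/S_1 = 11·10 = 110 ≡ 6 = α_err ✓ (single-error assumption holds).
Step 4: error magnitude e = S_0/v_4 = S_0·∏_{j≠4}(α_4 − α_j) = 5·6 = 30 ≡ 4 (mod 13).
Step 5: correct position 4: c_4 = r_4 − e = 11 − 4 ≡ 7 (mod 13). Hence c = [3, 12, 0, 7, 2].
  Check: interpolating c through the α_i gives m(x) = 9 + 4·x (degree < 2) with m(α_i) = c_i for every i, so c is indeed a codeword.


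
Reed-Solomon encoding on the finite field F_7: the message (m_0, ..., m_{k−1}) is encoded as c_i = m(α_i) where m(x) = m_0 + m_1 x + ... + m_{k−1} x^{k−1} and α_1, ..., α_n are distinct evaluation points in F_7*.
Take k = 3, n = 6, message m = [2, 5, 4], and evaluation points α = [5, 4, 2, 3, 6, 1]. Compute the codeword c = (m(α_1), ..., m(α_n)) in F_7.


c = [1, 2, 0, 4, 1, 4]

Message polynomial: m(x) = 2 + 5·x + 4·x^2 (mod 7).
For each evaluation point α_i, compute m(α_i) mod 7:
  α_1 = 5: Horner steps 4 → 4 → 1, so m(5) = 1.
  α_2 = 4: Horner steps 4 → 0 → 2, so m(4) = 2.
  α_3 = 2: Horner steps 4 → 6 → 0, so m(2) = 0.
  α_4 = 3: Horner steps 4 → 3 → 4, so m(3) = 4.
  α_5 = 6: Horner steps 4 → 1 → 1, so m(6) = 1.
  α_6 = 1: Horner steps 4 → 2 → 4, so m(1) = 4.
Codeword c = [1, 2, 0, 4, 1, 4] ∈ F_7^6.


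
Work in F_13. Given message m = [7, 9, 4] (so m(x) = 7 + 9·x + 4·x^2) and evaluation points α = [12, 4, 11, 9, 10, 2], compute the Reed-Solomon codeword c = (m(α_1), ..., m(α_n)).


c = [2, 3, 5, 9, 3, 2]

Message polynomial: m(x) = 7 + 9·x + 4·x^2 (mod 13).
For each evaluation point α_i, compute m(α_i) mod 13:
  α_1 = 12: Horner steps 4 → 5 → 2, so m(12) = 2.
  α_2 = 4: Horner steps 4 → 12 → 3, so m(4) = 3.
  α_3 = 11: Horner steps 4 → 1 → 5, so m(11) = 5.
  α_4 = 9: Horner steps 4 → 6 → 9, so m(9) = 9.
  α_5 = 10: Horner steps 4 → 10 → 3, so m(10) = 3.
  α_6 = 2: Horner steps 4 → 4 → 2, so m(2) = 2.
Codeword c = [2, 3, 5, 9, 3, 2] ∈ F_13^6.


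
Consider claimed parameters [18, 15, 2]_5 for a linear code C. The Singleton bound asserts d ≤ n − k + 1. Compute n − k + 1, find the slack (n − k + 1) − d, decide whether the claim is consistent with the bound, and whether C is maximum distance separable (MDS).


Singleton RHS = n − k + 1 = 4, slack = 2, bound satisfied, not MDS.

Singleton bound: d ≤ n − k + 1.
Here n = 18, k = 15, so n − k + 1 = 4.
Given d = 2, check d ≤ 4: YES.
Slack = (n − k + 1) − d = 2.
The code is NOT MDS (slack = 2 > 0).
Description: the claimed parameters are [18, 15, 2]_5; such a code would be non-MDS.
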